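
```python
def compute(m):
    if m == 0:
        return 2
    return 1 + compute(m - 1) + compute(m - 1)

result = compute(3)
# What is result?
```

compute(m) = 1 + 2·compute(m-1), compute(0)=2. Closed form: (2+1)·2^3 - 1 = 23.

Answer: 23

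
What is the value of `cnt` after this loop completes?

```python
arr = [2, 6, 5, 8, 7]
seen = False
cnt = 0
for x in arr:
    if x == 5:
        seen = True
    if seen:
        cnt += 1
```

Count elements after first 5 in [2, 6, 5, 8, 7]
`cnt` takes the values: 0 → 1 → 2 → 3

Answer: 3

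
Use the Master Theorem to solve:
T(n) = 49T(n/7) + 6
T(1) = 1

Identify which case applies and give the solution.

a=49, b=7, f(n)=6. log_7(49) = 2. Since c=0 < 2, Case 1 applies: T(n) = Θ(n^log_b(a)) = O(n^2).

Answer: O(n^2) - Case 1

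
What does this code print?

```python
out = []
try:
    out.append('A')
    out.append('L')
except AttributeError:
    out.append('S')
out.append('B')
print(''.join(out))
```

Execution trace: 'A' (try body) → 'L' (try body, no exception) → 'B' (after the try/except). Output: ALB

Answer: ALB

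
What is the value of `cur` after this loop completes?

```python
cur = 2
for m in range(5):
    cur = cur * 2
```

Multiply by 2, 5 times: 2 * 2^5 = 64
`cur` takes the values: 2 → 4 → 8 → 16 → 32 → 64

Answer: 64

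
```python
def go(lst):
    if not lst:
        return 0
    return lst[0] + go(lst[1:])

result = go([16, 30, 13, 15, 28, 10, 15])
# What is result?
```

16 + 30 + 13 + 15 + 28 + 10 + 15 + 0 = 127

Answer: 127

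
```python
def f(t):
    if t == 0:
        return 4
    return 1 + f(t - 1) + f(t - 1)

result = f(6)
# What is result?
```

f(t) = 1 + 2·f(t-1), f(0)=4. Closed form: (4+1)·2^6 - 1 = 319.

Answer: 319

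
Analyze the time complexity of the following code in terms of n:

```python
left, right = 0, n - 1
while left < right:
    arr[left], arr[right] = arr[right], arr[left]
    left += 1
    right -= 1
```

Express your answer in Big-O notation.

This is In-place array reversal. Time complexity: O(n).

Answer: O(n)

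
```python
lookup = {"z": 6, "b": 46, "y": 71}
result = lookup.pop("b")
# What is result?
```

Trace:
`lookup = {"z": 6, "b": 46, "y": 71}` → lookup = {'z': 6, 'b': 46, 'y': 71}
`result = lookup.pop("b")` → lookup = {'z': 6, 'y': 71}; result = 46
So result = 46

Answer: 46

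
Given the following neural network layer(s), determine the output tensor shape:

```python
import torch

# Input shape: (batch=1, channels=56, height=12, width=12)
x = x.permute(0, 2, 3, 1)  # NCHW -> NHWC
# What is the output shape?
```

Input: (1, 56, 12, 12) -> Output: (1, 12, 12, 56)

Answer: (1, 12, 12, 56)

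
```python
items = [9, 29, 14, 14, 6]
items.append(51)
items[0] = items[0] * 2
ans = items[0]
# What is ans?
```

Trace:
`items = [9, 29, 14, 14, 6]` → items = [9, 29, 14, 14, 6]
`items.append(51)` → items = [9, 29, 14, 14, 6, 51]
`items[0] = items[0] * 2` → items = [18, 29, 14, 14, 6, 51]
`ans = items[0]` → ans = 18
So ans = 18

Answer: 18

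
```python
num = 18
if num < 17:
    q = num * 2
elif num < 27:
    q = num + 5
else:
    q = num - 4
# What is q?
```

Trace:
`num = 18` → num = 18
`if num < 17: ...` → num < 17 is False, num < 27 is True → q = 23
So q = 23

Answer: 23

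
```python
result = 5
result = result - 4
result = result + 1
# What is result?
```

Trace:
`result = 5` → result = 5
`result = result - 4` → result = 1
`result = result + 1` → result = 2
So result = 2

Answer: 2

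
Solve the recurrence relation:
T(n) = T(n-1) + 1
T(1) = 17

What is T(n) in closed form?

Unrolling: T(n) = T(1) + 1·(n-1) = 17 + 1(n-1) = n + 16.

Answer: T(n) = n + 16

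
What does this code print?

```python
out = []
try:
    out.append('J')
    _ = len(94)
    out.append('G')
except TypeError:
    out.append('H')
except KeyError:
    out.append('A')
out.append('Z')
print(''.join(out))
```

Execution trace: 'J' (try body) → 'H' (except TypeError) → 'Z' (after the try/except). Output: JHZ

Answer: JHZ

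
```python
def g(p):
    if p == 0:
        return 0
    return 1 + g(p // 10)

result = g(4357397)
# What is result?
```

Count of digits of 4357397: 7

Answer: 7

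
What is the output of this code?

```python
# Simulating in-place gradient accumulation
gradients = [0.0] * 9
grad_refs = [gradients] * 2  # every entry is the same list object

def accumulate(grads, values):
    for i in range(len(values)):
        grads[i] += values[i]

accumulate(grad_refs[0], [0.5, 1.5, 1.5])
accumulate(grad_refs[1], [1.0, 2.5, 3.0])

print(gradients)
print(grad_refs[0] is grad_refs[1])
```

Key concept: gradient accumulation aliasing.
Step by step:
`gradients = [0.0] * 9` → gradients = [0.0, 0.0, 0.0, 0.0, 0.0, 0.0, 0.0, 0.0, 0.0]
`grad_refs = [gradients] * 2` → grad_refs = [[0.0, 0.0, 0.0, 0.0, 0.0, 0.0, 0.0, 0.0, 0.0], [0.0, 0.0, 0.0, 0.0, 0.0, 0.0, 0.0, 0.0, 0.0]]
`accumulate(grad_refs[0], [0.5, 1.5, 1.5])` → gradients = [0.5, 1.5, 1.5, 0.0, 0.0, 0.0, 0.0, 0.0, 0.0]; grad_refs = [[0.5, 1.5, 1.5, 0.0, 0.0, 0.0, 0.0, 0.0, 0.0], [0.5, 1.5, 1.5, 0.0, 0.0, 0.0, 0.0, 0.0, 0.0]]
`accumulate(grad_refs[1], [1.0, 2.5, 3.0])` → gradients = [1.5, 4.0, 4.5, 0.0, 0.0, 0.0, 0.0, 0.0, 0.0]; grad_refs = [[1.5, 4.0, 4.5, 0.0, 0.0, 0.0, 0.0, 0.0, 0.0], [1.5, 4.0, 4.5, 0.0, 0.0, 0.0, 0.0, 0.0, 0.0]]
`print(gradients)` → prints [1.5, 4.0, 4.5, 0.0, 0.0, 0.0, 0.0, 0.0, 0.0]
`print(grad_refs[0] is grad_refs[1])` → prints True

Answer:
[1.5, 4.0, 4.5, 0.0, 0.0, 0.0, 0.0, 0.0, 0.0]
True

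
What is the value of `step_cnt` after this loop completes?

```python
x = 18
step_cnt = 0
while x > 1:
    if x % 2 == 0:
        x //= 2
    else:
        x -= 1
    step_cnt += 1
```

Steps to reduce 18 to 1
`step_cnt` takes the values: 0 → 1 → 2 → 3 → 4 → 5

Answer: 5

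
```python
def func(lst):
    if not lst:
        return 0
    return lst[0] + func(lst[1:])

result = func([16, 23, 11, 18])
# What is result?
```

16 + 23 + 11 + 18 + 0 = 68

Answer: 68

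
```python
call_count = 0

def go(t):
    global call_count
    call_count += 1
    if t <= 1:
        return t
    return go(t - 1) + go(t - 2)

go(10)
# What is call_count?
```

Calls(t) = 1 + Calls(t-1) + Calls(t-2); Calls(0)=Calls(1)=1. For t=10 this gives 177.

Answer: 177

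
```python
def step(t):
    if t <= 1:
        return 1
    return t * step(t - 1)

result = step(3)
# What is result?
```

step(3) = 3 * 2 * 1 = 6

Answer: 6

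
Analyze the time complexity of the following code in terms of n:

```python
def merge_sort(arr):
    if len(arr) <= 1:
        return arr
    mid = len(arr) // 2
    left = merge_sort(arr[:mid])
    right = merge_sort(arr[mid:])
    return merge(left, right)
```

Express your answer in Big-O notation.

This is Merge sort. Time complexity: O(n log n).

Answer: O(n log n)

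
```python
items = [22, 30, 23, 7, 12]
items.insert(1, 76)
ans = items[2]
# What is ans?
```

Trace:
`items = [22, 30, 23, 7, 12]` → items = [22, 30, 23, 7, 12]
`items.insert(1, 76)` → items = [22, 76, 30, 23, 7, 12]
`ans = items[2]` → ans = 30
So ans = 30

Answer: 30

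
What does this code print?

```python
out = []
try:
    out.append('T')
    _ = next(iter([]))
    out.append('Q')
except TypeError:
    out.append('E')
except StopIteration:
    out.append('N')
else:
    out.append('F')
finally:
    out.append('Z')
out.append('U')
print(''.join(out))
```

Execution trace: 'T' (try body) → 'N' (except StopIteration) → 'Z' (finally) → 'U' (after the try/except). Output: TNZU

Answer: TNZU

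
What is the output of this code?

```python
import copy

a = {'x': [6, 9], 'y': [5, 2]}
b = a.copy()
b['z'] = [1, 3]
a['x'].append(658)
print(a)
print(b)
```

Key concept: shallow copy of dict with mutable values.
Step by step:
`a = {'x': [6, 9], 'y': [5, 2]}` → a = {'x': [6, 9], 'y': [5, 2]}
`b = a.copy()` → b = {'x': [6, 9], 'y': [5, 2]}
`b['z'] = [1, 3]` → b = {'x': [6, 9], 'y': [5, 2], 'z': [1, 3]}
`a['x'].append(658)` → a = {'x': [6, 9, 658], 'y': [5, 2]}; b = {'x': [6, 9, 658], 'y': [5, 2], 'z': [1, 3]}
`print(a)` → prints {'x': [6, 9, 658], 'y': [5, 2]}
`print(b)` → prints {'x': [6, 9, 658], 'y': [5, 2], 'z': [1, 3]}

Answer:
{'x': [6, 9, 658], 'y': [5, 2]}
{'x': [6, 9, 658], 'y': [5, 2], 'z': [1, 3]}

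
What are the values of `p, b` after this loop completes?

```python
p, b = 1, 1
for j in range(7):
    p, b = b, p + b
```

Fibonacci: after 7 iterations
`p, b` takes the values: (1, 1) → (1, 2) → (2, 3) → (3, 5) → (5, 8) → (8, 13) → (13, 21) → (21, 34)

Answer: 21, 34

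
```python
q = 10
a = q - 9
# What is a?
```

Trace:
`q = 10` → q = 10
`a = q - 9` → a = 1
So a = 1

Answer: 1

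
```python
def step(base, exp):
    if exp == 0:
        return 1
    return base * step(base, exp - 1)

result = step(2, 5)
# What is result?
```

step(2, 5) = 2 * 2 * 2 * 2 * 2 = 32

Answer: 32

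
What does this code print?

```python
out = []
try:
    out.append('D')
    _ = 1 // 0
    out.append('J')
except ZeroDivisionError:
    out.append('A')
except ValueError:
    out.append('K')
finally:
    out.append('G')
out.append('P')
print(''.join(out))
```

Execution trace: 'D' (try body) → 'A' (except ZeroDivisionError) → 'G' (finally) → 'P' (after the try/except). Output: DAGP

Answer: DAGP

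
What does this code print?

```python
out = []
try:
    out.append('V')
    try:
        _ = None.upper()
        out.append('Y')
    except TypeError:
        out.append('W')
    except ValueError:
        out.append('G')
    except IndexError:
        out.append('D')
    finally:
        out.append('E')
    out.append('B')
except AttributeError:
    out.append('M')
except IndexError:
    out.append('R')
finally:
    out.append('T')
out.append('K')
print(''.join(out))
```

Execution trace: 'V' (try body) → 'E' (inner finally) → 'M' (except AttributeError) → 'T' (finally) → 'K' (after the try/except). Output: VEMTK

Answer: VEMTK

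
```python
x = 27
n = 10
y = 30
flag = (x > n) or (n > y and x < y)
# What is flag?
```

Trace:
`x = 27` → x = 27
`n = 10` → n = 10
`y = 30` → y = 30
`flag = (x > n) or (n > y and x < y)` → flag = True
So flag = True

Answer: True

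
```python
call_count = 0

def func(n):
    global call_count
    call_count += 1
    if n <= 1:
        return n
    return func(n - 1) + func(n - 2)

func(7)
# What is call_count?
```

Calls(n) = 1 + Calls(n-1) + Calls(n-2); Calls(0)=Calls(1)=1. For n=7 this gives 41.

Answer: 41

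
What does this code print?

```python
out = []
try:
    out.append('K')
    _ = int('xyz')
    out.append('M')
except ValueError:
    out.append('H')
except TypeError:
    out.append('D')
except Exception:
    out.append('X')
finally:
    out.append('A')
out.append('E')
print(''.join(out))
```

Execution trace: 'K' (try body) → 'H' (except ValueError) → 'A' (finally) → 'E' (after the try/except). Output: KHAE

Answer: KHAE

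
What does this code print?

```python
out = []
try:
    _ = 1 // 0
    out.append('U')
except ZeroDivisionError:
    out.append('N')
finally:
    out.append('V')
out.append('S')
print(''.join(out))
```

Execution trace: 'N' (except ZeroDivisionError) → 'V' (finally) → 'S' (after the try/except). Output: NVS

Answer: NVS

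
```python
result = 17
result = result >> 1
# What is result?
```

Trace:
`result = 17` → result = 17
`result = result >> 1` → result = 8
So result = 8

Answer: 8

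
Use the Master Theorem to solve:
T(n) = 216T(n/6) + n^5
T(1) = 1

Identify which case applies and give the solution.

a=216, b=6, f(n)=n^5. log_6(216) = 3. Since c=5 > 3 and the regularity condition holds (216(n/6)^5 = (216/6^5)n^5 with 216/6^5 < 1), Case 3 applies: T(n) = Θ(f(n)) = O(n^5).

Answer: O(n^5) - Case 3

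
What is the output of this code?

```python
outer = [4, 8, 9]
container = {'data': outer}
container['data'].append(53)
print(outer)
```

Key concept: dict holds reference to list.
Step by step:
`outer = [4, 8, 9]` → outer = [4, 8, 9]
`container = {'data': outer}` → container = {'data': [4, 8, 9]}
`container['data'].append(53)` → outer = [4, 8, 9, 53]; container = {'data': [4, 8, 9, 53]}
`print(outer)` → prints [4, 8, 9, 53]

Answer: [4, 8, 9, 53]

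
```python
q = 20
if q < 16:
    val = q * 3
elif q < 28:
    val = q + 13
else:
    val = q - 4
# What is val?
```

Trace:
`q = 20` → q = 20
`if q < 16: ...` → q < 16 is False, q < 28 is True → val = 33
So val = 33

Answer: 33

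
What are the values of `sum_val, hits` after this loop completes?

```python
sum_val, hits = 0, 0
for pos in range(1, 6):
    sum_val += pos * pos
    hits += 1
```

Sum of squares and count
`sum_val, hits` takes the values: (0, 0) → (1, 0) → (1, 1) → (5, 1) → (5, 2) → (14, 2) → (14, 3) → (30, 3) → (30, 4) → (55, 4) → (55, 5)

Answer: 55, 5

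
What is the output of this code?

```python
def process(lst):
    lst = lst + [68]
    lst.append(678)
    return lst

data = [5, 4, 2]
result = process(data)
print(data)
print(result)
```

Key concept: rebinding parameter vs mutation.
Step by step:
`data = [5, 4, 2]` → data = [5, 4, 2]
`result = process(data)` → result = [5, 4, 2, 68, 678]
`print(data)` → prints [5, 4, 2]
`print(result)` → prints [5, 4, 2, 68, 678]

Answer:
[5, 4, 2]
[5, 4, 2, 68, 678]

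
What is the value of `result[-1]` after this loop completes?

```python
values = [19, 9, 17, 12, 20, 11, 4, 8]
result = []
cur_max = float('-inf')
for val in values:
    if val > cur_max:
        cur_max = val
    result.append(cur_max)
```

Running max ends at 20
`result` takes the values: [] → [19] → [19, 19] → [19, 19, 19] → [19, 19, 19, 19] → [19, 19, 19, 19, 20] → [19, 19, 19, 19, 20, 20] → [19, 19, 19, 19, 20, 20, 20] → [19, 19, 19, 19, 20, 20, 20, 20]
So `result[-1]` = 20

Answer: 20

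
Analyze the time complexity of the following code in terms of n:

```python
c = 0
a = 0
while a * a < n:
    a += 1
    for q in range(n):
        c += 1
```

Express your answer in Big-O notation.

Each loop level contributes: √n × n. Multiplying the contributions gives O(n√n).

Answer: O(n√n)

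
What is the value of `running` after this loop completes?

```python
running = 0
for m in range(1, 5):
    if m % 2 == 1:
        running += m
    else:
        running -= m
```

Add odd, subtract even
`running` takes the values: 0 → 1 → -1 → 2 → -2

Answer: -2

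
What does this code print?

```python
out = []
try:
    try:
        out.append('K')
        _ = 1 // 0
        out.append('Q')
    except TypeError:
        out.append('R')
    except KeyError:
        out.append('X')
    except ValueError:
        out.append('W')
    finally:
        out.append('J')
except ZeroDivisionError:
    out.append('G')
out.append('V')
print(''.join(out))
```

Execution trace: 'K' (inner try body) → 'J' (inner finally) → 'G' (outer except ZeroDivisionError) → 'V' (after the try/except). Output: KJGV

Answer: KJGV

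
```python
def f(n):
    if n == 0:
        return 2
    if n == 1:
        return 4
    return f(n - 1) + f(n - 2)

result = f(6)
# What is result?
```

Build up from base cases: f(0)=2, f(1)=4, f(2)=6, f(3)=10, f(4)=16, f(5)=26, f(6)=42

Answer: 42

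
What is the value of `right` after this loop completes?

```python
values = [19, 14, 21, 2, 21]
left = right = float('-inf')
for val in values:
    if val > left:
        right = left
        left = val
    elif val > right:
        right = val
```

Second largest (with repeats) in [19, 14, 21, 2, 21]
`right` takes the values: -inf → 14 → 19 → 21

Answer: 21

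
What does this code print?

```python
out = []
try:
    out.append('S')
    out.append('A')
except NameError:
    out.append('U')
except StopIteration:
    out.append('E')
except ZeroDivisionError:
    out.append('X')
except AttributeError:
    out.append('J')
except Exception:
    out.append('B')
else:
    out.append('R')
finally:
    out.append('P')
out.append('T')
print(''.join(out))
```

Execution trace: 'S' (try body) → 'A' (try body, no exception) → 'R' (else) → 'P' (finally) → 'T' (after the try/except). Output: SARPT

Answer: SARPT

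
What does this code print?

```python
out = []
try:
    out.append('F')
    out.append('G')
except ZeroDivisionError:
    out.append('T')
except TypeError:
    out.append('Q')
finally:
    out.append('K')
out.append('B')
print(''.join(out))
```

Execution trace: 'F' (try body) → 'G' (try body, no exception) → 'K' (finally) → 'B' (after the try/except). Output: FGKB

Answer: FGKB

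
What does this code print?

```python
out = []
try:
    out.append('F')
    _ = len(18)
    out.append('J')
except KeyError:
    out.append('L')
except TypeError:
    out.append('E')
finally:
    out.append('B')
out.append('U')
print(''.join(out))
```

Execution trace: 'F' (try body) → 'E' (except TypeError) → 'B' (finally) → 'U' (after the try/except). Output: FEBU

Answer: FEBU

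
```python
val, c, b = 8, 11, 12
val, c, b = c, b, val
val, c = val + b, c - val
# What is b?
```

Trace:
`val, c, b = 8, 11, 12` → val = 8; c = 11; b = 12
`val, c, b = c, b, val` → val = 11; c = 12; b = 8
`val, c = val + b, c - val` → val = 19; c = 1
So b = 8

Answer: 8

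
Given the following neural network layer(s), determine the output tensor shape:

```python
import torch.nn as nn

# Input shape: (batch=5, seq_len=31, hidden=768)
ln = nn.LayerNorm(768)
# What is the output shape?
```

Input: (5, 31, 768) -> Output: (5, 31, 768)

Answer: (5, 31, 768)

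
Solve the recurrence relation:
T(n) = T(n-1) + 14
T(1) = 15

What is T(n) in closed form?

Unrolling: T(n) = T(1) + 14·(n-1) = 15 + 14(n-1) = 14n + 1.

Answer: T(n) = 14n + 1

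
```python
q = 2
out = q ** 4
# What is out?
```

Trace:
`q = 2` → q = 2
`out = q ** 4` → out = 16
So out = 16

Answer: 16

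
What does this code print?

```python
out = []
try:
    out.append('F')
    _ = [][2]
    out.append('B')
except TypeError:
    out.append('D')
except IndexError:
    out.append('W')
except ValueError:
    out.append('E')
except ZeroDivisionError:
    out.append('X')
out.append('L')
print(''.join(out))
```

Execution trace: 'F' (try body) → 'W' (except IndexError) → 'L' (after the try/except). Output: FWL

Answer: FWL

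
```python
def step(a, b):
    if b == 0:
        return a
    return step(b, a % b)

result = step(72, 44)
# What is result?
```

step(72, 44) -> step(44, 28) -> step(28, 16) -> step(16, 12) -> step(12, 4) -> step(4, 0) -> 4

Answer: 4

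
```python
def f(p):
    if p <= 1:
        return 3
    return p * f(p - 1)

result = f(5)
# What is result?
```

f(5) = 5 * 4 * 3 * 2 * 3 = 360

Answer: 360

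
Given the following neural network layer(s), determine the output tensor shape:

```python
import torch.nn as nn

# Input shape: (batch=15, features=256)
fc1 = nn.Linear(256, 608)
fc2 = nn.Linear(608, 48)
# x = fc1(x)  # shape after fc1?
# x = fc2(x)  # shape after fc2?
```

Input: (15, 256) -> after fc1: (15, 608) -> Output: (15, 48)

Answer: (15, 48)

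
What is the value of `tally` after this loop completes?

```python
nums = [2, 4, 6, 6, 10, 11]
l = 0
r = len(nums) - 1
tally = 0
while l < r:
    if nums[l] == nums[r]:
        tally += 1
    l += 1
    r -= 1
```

Count matching pairs from ends
`tally` takes the values: 0 → 1

Answer: 1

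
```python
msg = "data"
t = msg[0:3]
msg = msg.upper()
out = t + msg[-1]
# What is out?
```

Trace:
`msg = "data"` → msg = 'data'
`t = msg[0:3]` → t = 'dat'
`msg = msg.upper()` → msg = 'DATA'
`out = t + msg[-1]` → out = 'datA'
So out = 'datA'

Answer: 'datA'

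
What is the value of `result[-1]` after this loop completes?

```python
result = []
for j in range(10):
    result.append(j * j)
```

Last element of squares 0 to 9
`result` takes the values: [] → [0] → [0, 1] → [0, 1, 4] → [0, 1, 4, 9] → [0, 1, 4, 9, 16] → [0, 1, 4, 9, 16, 25] → [0, 1, 4, 9, 16, 25, 36] → [0, 1, 4, 9, 16, 25, 36, 49] → [0, 1, 4, 9, 16, 25, 36, 49, 64] → [0, 1, 4, 9, 16, 25, 36, 49, 64, 81]
So `result[-1]` = 81

Answer: 81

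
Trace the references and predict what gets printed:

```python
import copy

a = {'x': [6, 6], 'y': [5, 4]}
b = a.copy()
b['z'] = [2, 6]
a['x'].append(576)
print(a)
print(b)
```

Key concept: shallow copy of dict with mutable values.
Step by step:
`a = {'x': [6, 6], 'y': [5, 4]}` → a = {'x': [6, 6], 'y': [5, 4]}
`b = a.copy()` → b = {'x': [6, 6], 'y': [5, 4]}
`b['z'] = [2, 6]` → b = {'x': [6, 6], 'y': [5, 4], 'z': [2, 6]}
`a['x'].append(576)` → a = {'x': [6, 6, 576], 'y': [5, 4]}; b = {'x': [6, 6, 576], 'y': [5, 4], 'z': [2, 6]}
`print(a)` → prints {'x': [6, 6, 576], 'y': [5, 4]}
`print(b)` → prints {'x': [6, 6, 576], 'y': [5, 4], 'z': [2, 6]}

Answer:
{'x': [6, 6, 576], 'y': [5, 4]}
{'x': [6, 6, 576], 'y': [5, 4], 'z': [2, 6]}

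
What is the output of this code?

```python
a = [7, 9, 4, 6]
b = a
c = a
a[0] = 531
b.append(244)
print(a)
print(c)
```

Key concept: multiple aliases.
Step by step:
`a = [7, 9, 4, 6]` → a = [7, 9, 4, 6]
`b = a` → b = [7, 9, 4, 6] (same object as a)
`c = a` → c = [7, 9, 4, 6] (same object as a, b)
`a[0] = 531` → a = [531, 9, 4, 6] (same object as b, c); b = [531, 9, 4, 6] (same object as a, c); c = [531, 9, 4, 6] (same object as a, b)
`b.append(244)` → a = [531, 9, 4, 6, 244] (same object as b, c); b = [531, 9, 4, 6, 244] (same object as a, c); c = [531, 9, 4, 6, 244] (same object as a, b)
`print(a)` → prints [531, 9, 4, 6, 244]
`print(c)` → prints [531, 9, 4, 6, 244]

Answer:
[531, 9, 4, 6, 244]
[531, 9, 4, 6, 244]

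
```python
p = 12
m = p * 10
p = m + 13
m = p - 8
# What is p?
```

Trace:
`p = 12` → p = 12
`m = p * 10` → m = 120
`p = m + 13` → p = 133
`m = p - 8` → m = 125
So p = 133

Answer: 133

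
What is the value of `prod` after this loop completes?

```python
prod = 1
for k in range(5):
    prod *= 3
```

3^5 = 243
`prod` takes the values: 1 → 3 → 9 → 27 → 81 → 243

Answer: 243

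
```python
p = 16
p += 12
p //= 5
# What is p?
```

Trace:
`p = 16` → p = 16
`p += 12` → p = 28
`p //= 5` → p = 5
So p = 5

Answer: 5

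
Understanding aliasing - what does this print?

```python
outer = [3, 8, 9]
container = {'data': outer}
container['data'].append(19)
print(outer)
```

Key concept: dict holds reference to list.
Step by step:
`outer = [3, 8, 9]` → outer = [3, 8, 9]
`container = {'data': outer}` → container = {'data': [3, 8, 9]}
`container['data'].append(19)` → outer = [3, 8, 9, 19]; container = {'data': [3, 8, 9, 19]}
`print(outer)` → prints [3, 8, 9, 19]

Answer: [3, 8, 9, 19]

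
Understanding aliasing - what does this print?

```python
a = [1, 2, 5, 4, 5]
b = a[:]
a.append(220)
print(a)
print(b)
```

Key concept: slice [:] creates copy.
Step by step:
`a = [1, 2, 5, 4, 5]` → a = [1, 2, 5, 4, 5]
`b = a[:]` → b = [1, 2, 5, 4, 5]
`a.append(220)` → a = [1, 2, 5, 4, 5, 220]
`print(a)` → prints [1, 2, 5, 4, 5, 220]
`print(b)` → prints [1, 2, 5, 4, 5]

Answer:
[1, 2, 5, 4, 5, 220]
[1, 2, 5, 4, 5]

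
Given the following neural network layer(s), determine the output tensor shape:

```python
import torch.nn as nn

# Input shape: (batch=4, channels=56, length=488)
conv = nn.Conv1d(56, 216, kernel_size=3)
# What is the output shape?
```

Input: (4, 56, 488) -> Output: (4, 216, 486)

Answer: (4, 216, 486)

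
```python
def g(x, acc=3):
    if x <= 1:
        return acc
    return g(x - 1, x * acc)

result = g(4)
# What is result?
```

Accumulator trace (n, acc): (4, 3) -> (3, 12) -> (2, 36) -> (1, 72) -> return 72

Answer: 72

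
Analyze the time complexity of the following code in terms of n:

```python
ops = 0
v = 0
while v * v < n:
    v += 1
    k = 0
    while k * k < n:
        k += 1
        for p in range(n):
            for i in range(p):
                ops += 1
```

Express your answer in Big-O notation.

Each loop level contributes: √n × √n × n × n. Multiplying the contributions gives O(n^3).

Answer: O(n^3)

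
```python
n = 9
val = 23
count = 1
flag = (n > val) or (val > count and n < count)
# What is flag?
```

Trace:
`n = 9` → n = 9
`val = 23` → val = 23
`count = 1` → count = 1
`flag = (n > val) or (val > count and n < count)` → flag = False
So flag = False

Answer: False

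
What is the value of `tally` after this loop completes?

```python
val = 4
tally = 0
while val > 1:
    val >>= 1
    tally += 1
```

Count right shifts until 1
`tally` takes the values: 0 → 1 → 2

Answer: 2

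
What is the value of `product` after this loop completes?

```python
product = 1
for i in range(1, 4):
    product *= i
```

3! = 6
`product` takes the values: 1 → 2 → 6

Answer: 6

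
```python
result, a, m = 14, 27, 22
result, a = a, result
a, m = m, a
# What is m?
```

Trace:
`result, a, m = 14, 27, 22` → result = 14; a = 27; m = 22
`result, a = a, result` → result = 27; a = 14
`a, m = m, a` → a = 22; m = 14
So m = 14

Answer: 14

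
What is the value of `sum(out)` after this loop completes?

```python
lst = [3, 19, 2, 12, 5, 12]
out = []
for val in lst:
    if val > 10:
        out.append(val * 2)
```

Sum of doubled values > 10
`out` takes the values: [] → [38] → [38, 24] → [38, 24, 24]
So `sum(out)` = 86

Answer: 86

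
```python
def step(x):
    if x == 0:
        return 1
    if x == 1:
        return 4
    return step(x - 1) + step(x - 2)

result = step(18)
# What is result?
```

Build up from base cases: step(0)=1, step(1)=4, step(2)=5, step(3)=9, step(4)=14, step(5)=23, step(6)=37, ..., step(18)=11933

Answer: 11933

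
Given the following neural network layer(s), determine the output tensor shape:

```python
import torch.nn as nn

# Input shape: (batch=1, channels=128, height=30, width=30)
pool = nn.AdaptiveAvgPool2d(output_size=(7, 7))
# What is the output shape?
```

Input: (1, 128, 30, 30) -> Output: (1, 128, 7, 7)

Answer: (1, 128, 7, 7)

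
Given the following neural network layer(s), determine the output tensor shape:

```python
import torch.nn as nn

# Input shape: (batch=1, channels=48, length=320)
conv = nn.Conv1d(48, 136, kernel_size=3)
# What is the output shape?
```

Input: (1, 48, 320) -> Output: (1, 136, 318)

Answer: (1, 136, 318)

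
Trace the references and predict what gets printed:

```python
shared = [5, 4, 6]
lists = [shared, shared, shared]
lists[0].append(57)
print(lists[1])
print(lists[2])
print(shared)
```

Key concept: list of same reference.
Step by step:
`shared = [5, 4, 6]` → shared = [5, 4, 6]
`lists = [shared, shared, shared]` → lists = [[5, 4, 6], [5, 4, 6], [5, 4, 6]]
`lists[0].append(57)` → shared = [5, 4, 6, 57]; lists = [[5, 4, 6, 57], [5, 4, 6, 57], [5, 4, 6, 57]]
`print(lists[1])` → prints [5, 4, 6, 57]
`print(lists[2])` → prints [5, 4, 6, 57]
`print(shared)` → prints [5, 4, 6, 57]

Answer:
[5, 4, 6, 57]
[5, 4, 6, 57]
[5, 4, 6, 57]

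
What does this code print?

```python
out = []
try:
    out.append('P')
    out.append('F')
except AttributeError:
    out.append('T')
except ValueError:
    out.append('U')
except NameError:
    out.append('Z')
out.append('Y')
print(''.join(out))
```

Execution trace: 'P' (try body) → 'F' (try body, no exception) → 'Y' (after the try/except). Output: PFY

Answer: PFY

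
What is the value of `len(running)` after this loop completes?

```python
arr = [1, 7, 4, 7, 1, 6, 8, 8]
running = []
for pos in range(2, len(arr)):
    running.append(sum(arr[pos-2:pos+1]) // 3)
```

Number of 3-element averages
`running` takes the values: [] → [4] → [4, 6] → [4, 6, 4] → [4, 6, 4, 4] → [4, 6, 4, 4, 5] → [4, 6, 4, 4, 5, 7]
So `len(running)` = 6

Answer: 6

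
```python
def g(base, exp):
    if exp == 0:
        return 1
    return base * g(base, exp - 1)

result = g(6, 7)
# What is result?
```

g(6, 7) = 6 * 6 * 6 * 6 * 6 * 6 * 6 = 279936

Answer: 279936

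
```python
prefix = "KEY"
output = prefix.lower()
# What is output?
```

Trace:
`prefix = "KEY"` → prefix = 'KEY'
`output = prefix.lower()` → output = 'key'
So output = 'key'

Answer: 'key'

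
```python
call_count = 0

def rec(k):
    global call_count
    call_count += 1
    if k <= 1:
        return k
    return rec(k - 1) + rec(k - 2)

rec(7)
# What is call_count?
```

Calls(k) = 1 + Calls(k-1) + Calls(k-2); Calls(0)=Calls(1)=1. For k=7 this gives 41.

Answer: 41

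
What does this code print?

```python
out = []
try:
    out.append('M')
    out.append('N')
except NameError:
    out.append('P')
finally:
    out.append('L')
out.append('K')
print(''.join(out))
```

Execution trace: 'M' (try body) → 'N' (try body, no exception) → 'L' (finally) → 'K' (after the try/except). Output: MNLK

Answer: MNLK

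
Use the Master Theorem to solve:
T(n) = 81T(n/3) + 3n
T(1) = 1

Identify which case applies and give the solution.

a=81, b=3, f(n)=3n. log_3(81) = 4. Since c=1 < 4, Case 1 applies: T(n) = Θ(n^log_b(a)) = O(n^4).

Answer: O(n^4) - Case 1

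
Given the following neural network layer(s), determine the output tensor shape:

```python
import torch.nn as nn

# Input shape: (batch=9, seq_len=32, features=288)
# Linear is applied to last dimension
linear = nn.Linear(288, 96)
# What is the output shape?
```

Input: (9, 32, 288) -> Output: (9, 32, 96)

Answer: (9, 32, 96)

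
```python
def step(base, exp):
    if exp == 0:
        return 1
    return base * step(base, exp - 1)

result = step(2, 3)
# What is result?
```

step(2, 3) = 2 * 2 * 2 = 8

Answer: 8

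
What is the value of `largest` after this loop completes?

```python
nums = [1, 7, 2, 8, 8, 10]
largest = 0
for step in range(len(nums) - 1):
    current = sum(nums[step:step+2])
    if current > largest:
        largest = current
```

Max sum of 2-element window in [1, 7, 2, 8, 8, 10]
`largest` takes the values: 0 → 8 → 9 → 10 → 16 → 18

Answer: 18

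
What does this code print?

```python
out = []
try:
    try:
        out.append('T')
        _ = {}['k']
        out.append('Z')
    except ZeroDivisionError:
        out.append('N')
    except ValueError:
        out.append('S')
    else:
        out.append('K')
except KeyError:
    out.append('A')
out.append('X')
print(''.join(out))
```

Execution trace: 'T' (try body) → 'A' (outer except KeyError) → 'X' (after the try/except). Output: TAX

Answer: TAX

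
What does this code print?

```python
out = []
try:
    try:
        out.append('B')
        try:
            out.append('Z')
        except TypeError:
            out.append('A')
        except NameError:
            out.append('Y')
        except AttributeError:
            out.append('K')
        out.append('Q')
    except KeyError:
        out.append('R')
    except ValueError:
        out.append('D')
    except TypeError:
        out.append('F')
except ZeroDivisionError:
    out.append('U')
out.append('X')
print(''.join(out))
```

Execution trace: 'B' (try body) → 'Z' (inner try body, no exception) → 'Q' (try body, no exception) → 'X' (after the try/except). Output: BZQX

Answer: BZQX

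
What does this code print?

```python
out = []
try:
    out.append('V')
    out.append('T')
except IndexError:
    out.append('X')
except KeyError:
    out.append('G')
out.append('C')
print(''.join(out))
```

Execution trace: 'V' (try body) → 'T' (try body, no exception) → 'C' (after the try/except). Output: VTC

Answer: VTC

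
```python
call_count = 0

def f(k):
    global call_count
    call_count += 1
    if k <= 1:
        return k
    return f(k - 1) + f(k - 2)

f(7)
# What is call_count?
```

Calls(k) = 1 + Calls(k-1) + Calls(k-2); Calls(0)=Calls(1)=1. For k=7 this gives 41.

Answer: 41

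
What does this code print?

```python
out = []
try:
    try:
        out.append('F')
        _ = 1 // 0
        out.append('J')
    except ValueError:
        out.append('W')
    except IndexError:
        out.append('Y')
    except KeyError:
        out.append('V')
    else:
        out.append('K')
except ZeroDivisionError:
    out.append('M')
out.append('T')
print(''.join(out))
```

Execution trace: 'F' (try body) → 'M' (outer except ZeroDivisionError) → 'T' (after the try/except). Output: FMT

Answer: FMT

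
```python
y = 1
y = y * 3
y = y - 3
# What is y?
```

Trace:
`y = 1` → y = 1
`y = y * 3` → y = 3
`y = y - 3` → y = 0
So y = 0

Answer: 0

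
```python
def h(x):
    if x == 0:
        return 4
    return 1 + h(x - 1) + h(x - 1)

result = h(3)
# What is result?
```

h(x) = 1 + 2·h(x-1), h(0)=4. Closed form: (4+1)·2^3 - 1 = 39.

Answer: 39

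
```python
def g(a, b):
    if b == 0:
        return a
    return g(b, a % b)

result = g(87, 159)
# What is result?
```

g(87, 159) -> g(159, 87) -> g(87, 72) -> g(72, 15) -> g(15, 12) -> g(12, 3) -> g(3, 0) -> 3

Answer: 3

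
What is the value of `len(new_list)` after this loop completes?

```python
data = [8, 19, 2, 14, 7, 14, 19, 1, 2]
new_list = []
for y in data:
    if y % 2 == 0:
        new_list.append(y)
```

Count even numbers in [8, 19, 2, 14, 7, 14, 19, 1, 2]
`new_list` takes the values: [] → [8] → [8, 2] → [8, 2, 14] → [8, 2, 14, 14] → [8, 2, 14, 14, 2]
So `len(new_list)` = 5

Answer: 5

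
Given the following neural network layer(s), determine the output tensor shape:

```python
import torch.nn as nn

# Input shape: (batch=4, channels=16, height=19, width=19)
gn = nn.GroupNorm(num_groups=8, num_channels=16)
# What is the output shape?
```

Input: (4, 16, 19, 19) -> Output: (4, 16, 19, 19)

Answer: (4, 16, 19, 19)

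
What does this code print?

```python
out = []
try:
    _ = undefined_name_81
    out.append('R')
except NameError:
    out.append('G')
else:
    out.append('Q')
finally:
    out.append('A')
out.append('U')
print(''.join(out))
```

Execution trace: 'G' (except NameError) → 'A' (finally) → 'U' (after the try/except). Output: GAU

Answer: GAU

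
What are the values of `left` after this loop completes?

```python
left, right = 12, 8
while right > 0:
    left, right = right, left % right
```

GCD of 12 and 8
`left` takes the values: 12 → 8 → 4

Answer: 4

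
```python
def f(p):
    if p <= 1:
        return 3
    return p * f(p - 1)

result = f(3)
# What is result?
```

f(3) = 3 * 2 * 3 = 18

Answer: 18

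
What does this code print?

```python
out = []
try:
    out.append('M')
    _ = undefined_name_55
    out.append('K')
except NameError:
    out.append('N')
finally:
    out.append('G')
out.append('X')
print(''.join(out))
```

Execution trace: 'M' (try body) → 'N' (except NameError) → 'G' (finally) → 'X' (after the try/except). Output: MNGX

Answer: MNGX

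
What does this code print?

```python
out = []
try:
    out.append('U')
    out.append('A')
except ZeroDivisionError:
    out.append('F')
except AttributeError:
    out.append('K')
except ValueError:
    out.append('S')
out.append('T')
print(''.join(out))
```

Execution trace: 'U' (try body) → 'A' (try body, no exception) → 'T' (after the try/except). Output: UAT

Answer: UAT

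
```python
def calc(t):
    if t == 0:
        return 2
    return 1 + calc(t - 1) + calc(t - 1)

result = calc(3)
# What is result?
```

calc(t) = 1 + 2·calc(t-1), calc(0)=2. Closed form: (2+1)·2^3 - 1 = 23.

Answer: 23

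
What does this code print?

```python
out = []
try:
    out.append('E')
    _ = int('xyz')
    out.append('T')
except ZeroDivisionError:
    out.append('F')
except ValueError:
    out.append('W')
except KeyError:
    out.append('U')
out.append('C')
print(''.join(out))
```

Execution trace: 'E' (try body) → 'W' (except ValueError) → 'C' (after the try/except). Output: EWC

Answer: EWC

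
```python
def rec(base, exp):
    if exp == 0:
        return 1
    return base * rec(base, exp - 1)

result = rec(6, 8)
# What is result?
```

rec(6, 8) = 6 * 6 * 6 * 6 * 6 * 6 * 6 * 6 = 1679616

Answer: 1679616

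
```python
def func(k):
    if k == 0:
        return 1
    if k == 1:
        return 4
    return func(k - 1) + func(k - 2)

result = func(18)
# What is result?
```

Build up from base cases: func(0)=1, func(1)=4, func(2)=5, func(3)=9, func(4)=14, func(5)=23, func(6)=37, ..., func(18)=11933

Answer: 11933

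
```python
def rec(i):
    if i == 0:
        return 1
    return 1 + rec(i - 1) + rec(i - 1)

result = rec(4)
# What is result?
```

rec(i) = 1 + 2·rec(i-1), rec(0)=1. Closed form: (1+1)·2^4 - 1 = 31.

Answer: 31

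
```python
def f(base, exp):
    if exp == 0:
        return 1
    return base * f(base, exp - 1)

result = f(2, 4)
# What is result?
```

f(2, 4) = 2 * 2 * 2 * 2 = 16

Answer: 16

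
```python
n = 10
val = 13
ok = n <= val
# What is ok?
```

Trace:
`n = 10` → n = 10
`val = 13` → val = 13
`ok = n <= val` → ok = True
So ok = True

Answer: True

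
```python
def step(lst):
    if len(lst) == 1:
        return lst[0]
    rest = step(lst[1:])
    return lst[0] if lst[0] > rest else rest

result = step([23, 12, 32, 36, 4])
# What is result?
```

Recursive max over [23, 12, 32, 36, 4] = 36

Answer: 36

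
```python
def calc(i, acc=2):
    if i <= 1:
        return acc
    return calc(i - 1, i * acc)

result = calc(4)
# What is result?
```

Accumulator trace (n, acc): (4, 2) -> (3, 8) -> (2, 24) -> (1, 48) -> return 48

Answer: 48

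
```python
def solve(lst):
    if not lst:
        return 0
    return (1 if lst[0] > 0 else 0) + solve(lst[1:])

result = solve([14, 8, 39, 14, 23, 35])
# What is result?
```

Count of positive elements in [14, 8, 39, 14, 23, 35] = 6

Answer: 6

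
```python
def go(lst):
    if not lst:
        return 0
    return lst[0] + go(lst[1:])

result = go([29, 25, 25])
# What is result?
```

29 + 25 + 25 + 0 = 79

Answer: 79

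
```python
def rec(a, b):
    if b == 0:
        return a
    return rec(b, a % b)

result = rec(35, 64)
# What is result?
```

rec(35, 64) -> rec(64, 35) -> rec(35, 29) -> rec(29, 6) -> rec(6, 5) -> rec(5, 1) -> rec(1, 0) -> 1

Answer: 1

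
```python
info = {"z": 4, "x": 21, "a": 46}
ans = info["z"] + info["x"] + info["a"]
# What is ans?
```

Trace:
`info = {"z": 4, "x": 21, "a": 46}` → info = {'z': 4, 'x': 21, 'a': 46}
`ans = info["z"] + info["x"] + info["a"]` → ans = 71
So ans = 71

Answer: 71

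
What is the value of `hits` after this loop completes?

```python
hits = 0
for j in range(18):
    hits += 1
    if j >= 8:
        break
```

Loop breaks when j reaches 8, hits is 9
`hits` takes the values: 0 → 1 → 2 → 3 → 4 → 5 → 6 → 7 → 8 → 9

Answer: 9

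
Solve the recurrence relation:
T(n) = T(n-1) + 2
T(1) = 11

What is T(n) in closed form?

Unrolling: T(n) = T(1) + 2·(n-1) = 11 + 2(n-1) = 2n + 9.

Answer: T(n) = 2n + 9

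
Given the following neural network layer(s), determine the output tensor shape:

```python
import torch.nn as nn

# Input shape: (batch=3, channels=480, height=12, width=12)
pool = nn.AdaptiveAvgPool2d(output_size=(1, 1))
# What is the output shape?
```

Input: (3, 480, 12, 12) -> Output: (3, 480, 1, 1)

Answer: (3, 480, 1, 1)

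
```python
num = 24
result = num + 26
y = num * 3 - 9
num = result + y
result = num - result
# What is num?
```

Trace:
`num = 24` → num = 24
`result = num + 26` → result = 50
`y = num * 3 - 9` → y = 63
`num = result + y` → num = 113
`result = num - result` → result = 63
So num = 113

Answer: 113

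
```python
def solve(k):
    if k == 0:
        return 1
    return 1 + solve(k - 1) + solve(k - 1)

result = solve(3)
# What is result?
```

solve(k) = 1 + 2·solve(k-1), solve(0)=1. Closed form: (1+1)·2^3 - 1 = 15.

Answer: 15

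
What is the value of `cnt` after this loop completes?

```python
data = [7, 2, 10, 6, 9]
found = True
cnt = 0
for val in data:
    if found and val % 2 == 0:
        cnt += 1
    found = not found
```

Count even values at even positions
`cnt` takes the values: 0 → 1

Answer: 1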